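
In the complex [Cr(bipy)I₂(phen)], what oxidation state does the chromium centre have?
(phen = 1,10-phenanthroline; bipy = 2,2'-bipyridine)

+2

No counter-ion: the bracketed complex is neutral.
Ligand charges: 1×phen neutral; 1×bipy neutral; 2×I = -2; sum -2.
Cr + (-2) = 0 ⇒ Cr is +2.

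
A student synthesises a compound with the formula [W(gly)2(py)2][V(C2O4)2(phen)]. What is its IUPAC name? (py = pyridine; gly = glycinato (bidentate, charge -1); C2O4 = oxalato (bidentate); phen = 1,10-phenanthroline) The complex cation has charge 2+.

bis(glycinato)bis(pyridine)tungsten(IV) dioxalato(1,10-phenanthroline)vanadate(II)

Both ions are complex: the cation is named first with the plain metal name, the anion second with the -ate form; each ion's ligands are alphabetised independently.
The complex cation is given as 2+; its ligand charges sum to -2, so W = +4.
A 1:1 salt means the anion carries the equal and opposite charge, 2−.
Anion: ligand charges sum to -4; for the ion to be 2−, V = +2.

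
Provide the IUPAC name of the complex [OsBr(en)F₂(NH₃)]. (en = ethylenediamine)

amminebromo(ethylenediamine)difluoroosmium(III)

There is no counter-ion, so the complex is neutral overall.
Ligand charges: 1×bromo (-1 each), 2×fluoro (-1 each), 1×ammine (neutral), 1×ethylenediamine (neutral); total -3. So Os + (-3) = 0, giving Os = +3.
Ligands are named alphabetically: ammine before bromo before ethylenediamine before fluoro.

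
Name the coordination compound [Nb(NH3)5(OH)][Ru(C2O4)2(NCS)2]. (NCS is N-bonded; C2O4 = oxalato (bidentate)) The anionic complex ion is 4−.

pentaamminehydroxoniobium(V) diisothiocyanatodioxalatoruthenate(II)

Both ions are complex: the cation is named first with the plain metal name, the anion second with the -ate form; each ion's ligands are alphabetised independently.
The complex anion is given as 4−; its ligand charges sum to -6, so Ru = +2.
A 1:1 salt means the cation carries the equal and opposite charge, 4+.
Cation: ligand charges sum to -1; for the ion to be 4+, Nb = +5.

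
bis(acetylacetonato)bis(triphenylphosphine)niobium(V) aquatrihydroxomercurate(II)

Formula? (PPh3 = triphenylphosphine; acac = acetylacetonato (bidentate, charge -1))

[Nb(acac)2(PPh3)2][Hg(H2O)(OH)3]3

Cation [Nb…]: ligand charges -2, Nb(V) ⇒ ion charge 3+.
Anion [Hg…]: ligand charges -3, Hg(II) ⇒ ion charge 1−.
One 3+ cation requires 3 of the 1− anion.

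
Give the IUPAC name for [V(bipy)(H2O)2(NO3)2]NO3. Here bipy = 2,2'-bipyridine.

The 1 nitrate counter-ion carries a total charge of -1, so each complex ion is 1+.
Ligand charges: 2×aqua (neutral), 2×nitrato (-1 each), 1×2,2'-bipyridine (neutral); total -2. So V + (-2) = 1+, giving V = +3.
Ligands are named alphabetically: aqua before bipyridine before nitrato.

diaqua(2,2'-bipyridine)dinitratovanadium(III) nitrate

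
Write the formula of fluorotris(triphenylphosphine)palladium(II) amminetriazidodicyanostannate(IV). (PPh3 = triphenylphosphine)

[PdF(PPh3)3][Sn(CN)2(N3)3(NH3)]

Cation [Pd…]: ligand charges -1, Pd(II) ⇒ ion charge 1+.
Anion [Sn…]: ligand charges -5, Sn(IV) ⇒ ion charge 1−.
One 1+ cation balances one 1− anion.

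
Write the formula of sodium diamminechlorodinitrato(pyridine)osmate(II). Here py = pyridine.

Ligands: 2 ammine (NH3, neutral), 2 nitrato (NO3, -1), 1 pyridine (py, neutral), 1 chloro (Cl, -1). Ligand charge sum = -3.
With Os in oxidation state +2, the complex ion is [Os...]^1−.
Charge balance with sodium (+1) requires 1 complex ion per 1 sodium.

Na[OsCl(NH3)2(NO3)2(py)]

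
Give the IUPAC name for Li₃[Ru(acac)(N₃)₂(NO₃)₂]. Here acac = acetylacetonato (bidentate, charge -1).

The 3 lithium counter-ions carry a total charge of +3, so each complex ion is 3−.
Ligand charges: 2×azido (-1 each), 2×nitrato (-1 each), 1×acetylacetonato (-1 each); total -5. So Ru + (-5) = 3−, giving Ru = +2.
The complex ion is anionic, so ruthenium takes the -ate form ruthenate(II).

lithium (acetylacetonato)diazidodinitratoruthenate(II)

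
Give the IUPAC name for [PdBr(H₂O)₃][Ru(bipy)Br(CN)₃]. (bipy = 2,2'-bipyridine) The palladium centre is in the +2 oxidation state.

triaquabromopalladium(II) (2,2'-bipyridine)bromotricyanoruthenate(III)

Pd is given as +2; the cation's ligand charges sum to -1, so the complex cation is 1+.
A 1:1 salt means the anion carries the equal and opposite charge, 1−.
Anion: ligand charges sum to -4; for the ion to be 1−, Ru = +3.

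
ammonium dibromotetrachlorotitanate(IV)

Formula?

Ligands: 2 bromo (Br, -1), 4 chloro (Cl, -1). Ligand charge sum = -6.
With Ti in oxidation state +4, the complex ion is [Ti...]^2−.
Charge balance with ammonium (+1) requires 1 complex ion per 2 ammonium.

(NH4)2[TiBr2Cl4]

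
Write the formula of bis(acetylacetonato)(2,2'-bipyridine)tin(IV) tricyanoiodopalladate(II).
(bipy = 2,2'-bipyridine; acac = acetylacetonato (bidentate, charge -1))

[Sn(acac)2(bipy)][Pd(CN)3I]

Cation [Sn…]: ligand charges -2, Sn(IV) ⇒ ion charge 2+.
Anion [Pd…]: ligand charges -4, Pd(II) ⇒ ion charge 2−.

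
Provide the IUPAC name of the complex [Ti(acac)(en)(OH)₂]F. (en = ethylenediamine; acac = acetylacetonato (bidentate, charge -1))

The 1 fluoride counter-ion carries a total charge of -1, so each complex ion is 1+.
Ligand charges: 1×ethylenediamine (neutral), 1×acetylacetonato (-1 each), 2×hydroxo (-1 each); total -3. So Ti + (-3) = 1+, giving Ti = +4.
Ligands are named alphabetically: acetylacetonato before ethylenediamine before hydroxo.

(acetylacetonato)(ethylenediamine)dihydroxotitanium(IV) fluoride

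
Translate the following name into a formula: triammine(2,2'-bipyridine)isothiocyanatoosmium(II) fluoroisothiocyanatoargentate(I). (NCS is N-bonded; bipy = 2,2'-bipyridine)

[Os(bipy)(NCS)(NH3)3][AgF(NCS)]

Cation [Os…]: ligand charges -1, Os(II) ⇒ ion charge 1+.
Anion [Ag…]: ligand charges -2, Ag(I) ⇒ ion charge 1−.
One 1+ cation balances one 1− anion.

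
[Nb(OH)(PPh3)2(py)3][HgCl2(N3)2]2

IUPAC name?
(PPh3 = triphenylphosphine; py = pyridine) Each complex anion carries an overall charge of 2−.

hydroxotris(pyridine)bis(triphenylphosphine)niobium(V) diazidodichloromercurate(II)

Both ions are complex: the cation is named first with the plain metal name, the anion second with the -ate form; each ion's ligands are alphabetised independently.
The complex anion is given as 2−; its ligand charges sum to -4, so Hg = +2.
With 2 anions per cation, the cation must be 2×2 = 4+.
Cation: ligand charges sum to -1; for the ion to be 4+, Nb = +5.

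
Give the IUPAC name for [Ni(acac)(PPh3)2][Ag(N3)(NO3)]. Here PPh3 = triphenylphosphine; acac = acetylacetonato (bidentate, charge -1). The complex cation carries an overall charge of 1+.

Both ions are complex: the cation is named first with the plain metal name, the anion second with the -ate form; each ion's ligands are alphabetised independently.
The complex cation is given as 1+; its ligand charges sum to -1, so Ni = +2.
A 1:1 salt means the anion carries the equal and opposite charge, 1−.
Anion: ligand charges sum to -2; for the ion to be 1−, Ag = +1.

(acetylacetonato)bis(triphenylphosphine)nickel(II) azidonitratoargentate(I)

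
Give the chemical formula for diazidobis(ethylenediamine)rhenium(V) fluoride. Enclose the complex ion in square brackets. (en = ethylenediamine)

[Re(en)2(N3)2]F3

Ligands: 2 ethylenediamine (en, neutral), 2 azido (N3, -1). Ligand charge sum = -2.
With Re in oxidation state +5, the complex ion is [Re...]^3+.
Charge balance with fluoride (-1) requires 1 complex ion per 3 fluoride.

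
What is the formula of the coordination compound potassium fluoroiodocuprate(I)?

Ligands: 1 iodo (I, -1), 1 fluoro (F, -1). Ligand charge sum = -2.
With Cu in oxidation state +1, the complex ion is [Cu...]^1−.
Charge balance with potassium (+1) requires 1 complex ion per 1 potassium.

K[CuFI]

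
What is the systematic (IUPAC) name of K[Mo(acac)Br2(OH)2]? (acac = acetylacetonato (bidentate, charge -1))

The 1 potassium counter-ion carries a total charge of +1, so each complex ion is 1−.
Ligand charges: 2×hydroxo (-1 each), 2×bromo (-1 each), 1×acetylacetonato (-1 each); total -5. So Mo + (-5) = 1−, giving Mo = +4.
Ligands are named alphabetically: acetylacetonato before bromo before hydroxo.
The complex ion is anionic, so molybdenum takes the -ate form molybdate(IV).

potassium (acetylacetonato)dibromodihydroxomolybdate(IV)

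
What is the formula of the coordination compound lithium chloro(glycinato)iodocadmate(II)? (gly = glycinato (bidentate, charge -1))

Li[CdCl(gly)I]

Ligands: 1 iodo (I, -1), 1 chloro (Cl, -1), 1 glycinato (gly, -1). Ligand charge sum = -3.
With Cd in oxidation state +2, the complex ion is [Cd...]^1−.
Charge balance with lithium (+1) requires 1 complex ion per 1 lithium.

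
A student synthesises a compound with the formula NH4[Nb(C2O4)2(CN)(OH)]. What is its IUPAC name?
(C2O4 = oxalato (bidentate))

ammonium cyanohydroxodioxalatoniobate(V)

The 1 ammonium counter-ion carries a total charge of +1, so each complex ion is 1−.
Ligand charges: 1×cyano (-1 each), 1×hydroxo (-1 each), 2×oxalato (-2 each); total -6. So Nb + (-6) = 1−, giving Nb = +5.
The complex ion is anionic, so niobium takes the -ate form niobate(V).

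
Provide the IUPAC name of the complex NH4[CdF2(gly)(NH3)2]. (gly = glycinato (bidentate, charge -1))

ammonium diamminedifluoro(glycinato)cadmate(II)

The 1 ammonium counter-ion carries a total charge of +1, so each complex ion is 1−.
Ligand charges: 2×fluoro (-1 each), 2×ammine (neutral), 1×glycinato (-1 each); total -3. So Cd + (-3) = 1−, giving Cd = +2.
Ligands are named alphabetically: ammine before fluoro before glycinato.
The complex ion is anionic, so cadmium takes the -ate form cadmate(II).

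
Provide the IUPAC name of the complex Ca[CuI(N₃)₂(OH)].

calcium diazidohydroxoiodocuprate(II)

The 1 calcium counter-ion carries a total charge of +2, so each complex ion is 2−.
Ligand charges: 2×azido (-1 each), 1×hydroxo (-1 each), 1×iodo (-1 each); total -4. So Cu + (-4) = 2−, giving Cu = +2.
Ligands are named alphabetically: azido before hydroxo before iodo.
The complex ion is anionic, so copper takes the -ate form cuprate(II).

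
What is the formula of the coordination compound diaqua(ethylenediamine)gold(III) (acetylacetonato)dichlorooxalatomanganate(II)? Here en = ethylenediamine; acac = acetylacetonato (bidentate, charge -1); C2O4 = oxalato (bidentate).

[Au(en)(H2O)2][Mn(acac)(C2O4)Cl2]

Cation [Au…]: ligand charges 0, Au(III) ⇒ ion charge 3+.
Anion [Mn…]: ligand charges -5, Mn(II) ⇒ ion charge 3−.
One 3+ cation balances one 3− anion.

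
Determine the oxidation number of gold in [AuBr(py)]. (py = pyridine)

+1

No counter-ion: the bracketed complex is neutral.
Ligand charges: 1×Br = -1; 1×py neutral; sum -1.
Au + (-1) = 0 ⇒ Au is +1.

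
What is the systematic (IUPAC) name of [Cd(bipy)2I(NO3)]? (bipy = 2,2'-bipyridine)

There is no counter-ion, so the complex is neutral overall.
Ligand charges: 2×2,2'-bipyridine (neutral), 1×iodo (-1 each), 1×nitrato (-1 each); total -2. So Cd + (-2) = 0, giving Cd = +2.
Ligands are named alphabetically: bipyridine before iodo before nitrato.

bis(2,2'-bipyridine)iodonitratocadmium(II)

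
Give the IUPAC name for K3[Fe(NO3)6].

potassium hexanitratoferrate(III)

The 3 potassium counter-ions carry a total charge of +3, so each complex ion is 3−.
Ligand charges: 6×nitrato (-1 each); total -6. So Fe + (-6) = 3−, giving Fe = +3.
The complex ion is anionic, so iron takes the -ate form ferrate(III).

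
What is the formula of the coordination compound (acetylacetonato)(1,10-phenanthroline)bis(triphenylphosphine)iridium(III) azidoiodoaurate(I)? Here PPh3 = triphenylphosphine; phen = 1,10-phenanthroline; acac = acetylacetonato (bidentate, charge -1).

Cation [Ir…]: ligand charges -1, Ir(III) ⇒ ion charge 2+.
Anion [Au…]: ligand charges -2, Au(I) ⇒ ion charge 1−.
One 2+ cation requires 2 of the 1− anion.

[Ir(acac)(phen)(PPh3)2][AuI(N3)]2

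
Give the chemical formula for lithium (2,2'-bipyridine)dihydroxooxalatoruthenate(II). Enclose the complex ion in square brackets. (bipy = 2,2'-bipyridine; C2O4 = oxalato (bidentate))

Ligands: 1 2,2'-bipyridine (bipy, neutral), 2 hydroxo (OH, -1), 1 oxalato (C2O4, -2). Ligand charge sum = -4.
With Ru in oxidation state +2, the complex ion is [Ru...]^2−.
Charge balance with lithium (+1) requires 1 complex ion per 2 lithium.

Li2[Ru(bipy)(C2O4)(OH)2]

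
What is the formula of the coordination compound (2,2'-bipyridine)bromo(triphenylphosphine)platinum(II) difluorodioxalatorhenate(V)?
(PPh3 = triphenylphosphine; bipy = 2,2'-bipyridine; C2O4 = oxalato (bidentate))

[Pt(bipy)Br(PPh3)][Re(C2O4)2F2]

Cation [Pt…]: ligand charges -1, Pt(II) ⇒ ion charge 1+.
Anion [Re…]: ligand charges -6, Re(V) ⇒ ion charge 1−.
One 1+ cation balances one 1− anion.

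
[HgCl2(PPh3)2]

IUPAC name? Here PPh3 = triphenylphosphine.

There is no counter-ion, so the complex is neutral overall.
Ligand charges: 2×chloro (-1 each), 2×triphenylphosphine (neutral); total -2. So Hg + (-2) = 0, giving Hg = +2.
Ligands are named alphabetically: chloro before triphenylphosphine.

dichlorobis(triphenylphosphine)mercury(II)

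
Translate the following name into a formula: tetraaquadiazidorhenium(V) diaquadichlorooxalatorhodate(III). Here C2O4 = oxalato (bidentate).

Cation [Re…]: ligand charges -2, Re(V) ⇒ ion charge 3+.
Anion [Rh…]: ligand charges -4, Rh(III) ⇒ ion charge 1−.
One 3+ cation requires 3 of the 1− anion.

[Re(H2O)4(N3)2][Rh(C2O4)Cl2(H2O)2]3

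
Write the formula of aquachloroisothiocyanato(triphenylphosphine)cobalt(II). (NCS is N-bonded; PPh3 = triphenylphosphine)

Ligands: 1 isothiocyanato (NCS, -1), 1 aqua (H2O, neutral), 1 triphenylphosphine (PPh3, neutral), 1 chloro (Cl, -1). Ligand charge sum = -2.
With Co in oxidation state +2, the complex ion is [Co...].

[CoCl(H2O)(NCS)(PPh3)]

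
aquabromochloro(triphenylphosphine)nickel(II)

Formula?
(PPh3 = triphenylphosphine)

[NiBrCl(H2O)(PPh3)]

Ligands: 1 bromo (Br, -1), 1 chloro (Cl, -1), 1 aqua (H2O, neutral), 1 triphenylphosphine (PPh3, neutral). Ligand charge sum = -2.
With Ni in oxidation state +2, the complex ion is [Ni...].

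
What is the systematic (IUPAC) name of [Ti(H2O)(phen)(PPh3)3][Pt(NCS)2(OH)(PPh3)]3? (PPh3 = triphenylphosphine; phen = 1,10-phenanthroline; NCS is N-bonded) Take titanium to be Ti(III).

Both ions are complex: the cation is named first with the plain metal name, the anion second with the -ate form; each ion's ligands are alphabetised independently.
Ti is given as +3; the cation's ligand charges sum to 0, so the complex cation is 3+.
With 3 anions per cation, each anion must be 3/3 = 1−.
Anion: ligand charges sum to -3; for the ion to be 1−, Pt = +2.

aqua(1,10-phenanthroline)tris(triphenylphosphine)titanium(III) hydroxodiisothiocyanato(triphenylphosphine)platinate(II)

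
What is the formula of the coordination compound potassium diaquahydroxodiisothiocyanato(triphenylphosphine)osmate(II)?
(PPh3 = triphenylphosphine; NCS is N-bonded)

Ligands: 2 aqua (H2O, neutral), 1 triphenylphosphine (PPh3, neutral), 1 hydroxo (OH, -1), 2 isothiocyanato (NCS, -1). Ligand charge sum = -3.
Charge balance with potassium (+1) requires 1 complex ion per 1 potassium.

K[Os(H2O)2(NCS)2(OH)(PPh3)]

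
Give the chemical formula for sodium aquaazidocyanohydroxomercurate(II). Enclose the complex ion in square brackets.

Ligands: 1 hydroxo (OH, -1), 1 azido (N3, -1), 1 cyano (CN, -1), 1 aqua (H2O, neutral). Ligand charge sum = -3.
Charge balance with sodium (+1) requires 1 complex ion per 1 sodium.

Na[Hg(CN)(H2O)(N3)(OH)]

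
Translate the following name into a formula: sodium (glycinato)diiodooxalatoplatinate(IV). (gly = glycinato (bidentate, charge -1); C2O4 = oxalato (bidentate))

Ligands: 2 iodo (I, -1), 1 glycinato (gly, -1), 1 oxalato (C2O4, -2). Ligand charge sum = -5.
Charge balance with sodium (+1) requires 1 complex ion per 1 sodium.

Na[Pt(C2O4)(gly)I2]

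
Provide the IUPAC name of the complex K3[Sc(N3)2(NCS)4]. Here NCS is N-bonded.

potassium diazidotetraisothiocyanatoscandate(III)

The 3 potassium counter-ions carry a total charge of +3, so each complex ion is 3−.
Ligand charges: 2×azido (-1 each), 4×isothiocyanato (-1 each); total -6. So Sc + (-6) = 3−, giving Sc = +3.
Ligands are named alphabetically: azido before isothiocyanato.
The complex ion is anionic, so scandium takes the -ate form scandate(III).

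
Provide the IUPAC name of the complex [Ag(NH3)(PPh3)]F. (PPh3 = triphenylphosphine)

ammine(triphenylphosphine)silver(I) fluoride

The 1 fluoride counter-ion carries a total charge of -1, so each complex ion is 1+.
Ligand charges: 1×triphenylphosphine (neutral), 1×ammine (neutral); total 0. So Ag + (0) = 1+, giving Ag = +1.
Ligands are named alphabetically: ammine before triphenylphosphine.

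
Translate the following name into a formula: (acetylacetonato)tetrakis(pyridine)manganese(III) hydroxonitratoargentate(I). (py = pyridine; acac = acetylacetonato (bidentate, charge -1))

[Mn(acac)(py)4][Ag(NO3)(OH)]2

Cation [Mn…]: ligand charges -1, Mn(III) ⇒ ion charge 2+.
Anion [Ag…]: ligand charges -2, Ag(I) ⇒ ion charge 1−.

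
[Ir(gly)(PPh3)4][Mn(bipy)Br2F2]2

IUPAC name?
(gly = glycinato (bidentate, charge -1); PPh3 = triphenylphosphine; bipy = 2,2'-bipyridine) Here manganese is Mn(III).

Both ions are complex: the cation is named first with the plain metal name, the anion second with the -ate form; each ion's ligands are alphabetised independently.
Mn is given as +3; the anion's ligand charges sum to -4, so the complex anion is 1−.
With 2 anions per cation, the cation must be 2×1 = 2+.
Cation: ligand charges sum to -1; for the ion to be 2+, Ir = +3.

(glycinato)tetrakis(triphenylphosphine)iridium(III) (2,2'-bipyridine)dibromodifluoromanganate(III)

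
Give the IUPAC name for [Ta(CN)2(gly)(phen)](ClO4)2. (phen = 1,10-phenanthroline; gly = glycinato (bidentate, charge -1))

The 2 perchlorate counter-ions carry a total charge of -2, so each complex ion is 2+.
Ligand charges: 2×cyano (-1 each), 1×1,10-phenanthroline (neutral), 1×glycinato (-1 each); total -3. So Ta + (-3) = 2+, giving Ta = +5.
Ligands are named alphabetically: cyano before glycinato before phenanthroline.

dicyano(glycinato)(1,10-phenanthroline)tantalum(V) perchlorate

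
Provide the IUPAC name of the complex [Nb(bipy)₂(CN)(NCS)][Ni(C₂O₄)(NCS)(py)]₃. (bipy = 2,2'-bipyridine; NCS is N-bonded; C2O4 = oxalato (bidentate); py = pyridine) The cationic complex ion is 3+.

bis(2,2'-bipyridine)cyanoisothiocyanatoniobium(V) isothiocyanatooxalato(pyridine)nickelate(II)

The complex cation is given as 3+; its ligand charges sum to -2, so Nb = +5.
With 3 anions per cation, each anion must be 3/3 = 1−.
Anion: ligand charges sum to -3; for the ion to be 1−, Ni = +2.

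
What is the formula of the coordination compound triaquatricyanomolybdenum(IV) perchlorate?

[Mo(CN)3(H2O)3]ClO4

Ligands: 3 aqua (H2O, neutral), 3 cyano (CN, -1). Ligand charge sum = -3.
With Mo in oxidation state +4, the complex ion is [Mo...]^1+.
Charge balance with perchlorate (-1) requires 1 complex ion per 1 perchlorate.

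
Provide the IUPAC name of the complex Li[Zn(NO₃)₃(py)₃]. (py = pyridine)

lithium trinitratotris(pyridine)zincate(II)

The 1 lithium counter-ion carries a total charge of +1, so each complex ion is 1−.
Ligand charges: 3×pyridine (neutral), 3×nitrato (-1 each); total -3. So Zn + (-3) = 1−, giving Zn = +2.
Ligands are named alphabetically: nitrato before pyridine.
The complex ion is anionic, so zinc takes the -ate form zincate(II).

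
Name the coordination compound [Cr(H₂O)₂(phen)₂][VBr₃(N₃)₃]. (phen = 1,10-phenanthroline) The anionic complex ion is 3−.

The complex anion is given as 3−; its ligand charges sum to -6, so V = +3.
A 1:1 salt means the cation carries the equal and opposite charge, 3+.
Cation: ligand charges sum to 0; for the ion to be 3+, Cr = +3.

diaquabis(1,10-phenanthroline)chromium(III) triazidotribromovanadate(III)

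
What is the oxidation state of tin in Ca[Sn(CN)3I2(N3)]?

+4

1 calcium outside the brackets (+2 each) → the complex ion is 2−.
Ligand charges: 1×N3 = -1; 3×CN = -3; 2×I = -2; sum -6.
Sn + (-6) = 2− ⇒ Sn is +4.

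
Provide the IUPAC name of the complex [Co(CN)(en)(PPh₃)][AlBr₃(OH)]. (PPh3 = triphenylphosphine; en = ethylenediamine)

cyano(ethylenediamine)(triphenylphosphine)cobalt(II) tribromohydroxoaluminate(III)

Aluminium is always +3 in its complexes; the anion's ligand charges sum to -4, so the complex anion is 1−.
A 1:1 salt means the cation carries the equal and opposite charge, 1+.
Cation: ligand charges sum to -1; for the ion to be 1+, Co = +2.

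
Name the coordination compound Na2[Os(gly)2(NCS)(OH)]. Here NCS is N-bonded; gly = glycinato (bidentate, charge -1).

sodium bis(glycinato)hydroxoisothiocyanatoosmate(II)

The 2 sodium counter-ions carry a total charge of +2, so each complex ion is 2−.
Ligand charges: 1×isothiocyanato (-1 each), 2×glycinato (-1 each), 1×hydroxo (-1 each); total -4. So Os + (-4) = 2−, giving Os = +2.
The complex ion is anionic, so osmium takes the -ate form osmate(II).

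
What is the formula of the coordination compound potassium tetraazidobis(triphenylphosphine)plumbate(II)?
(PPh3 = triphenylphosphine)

K2[Pb(N3)4(PPh3)2]

Ligands: 2 triphenylphosphine (PPh3, neutral), 4 azido (N3, -1). Ligand charge sum = -4.
With Pb in oxidation state +2, the complex ion is [Pb...]^2−.
Charge balance with potassium (+1) requires 1 complex ion per 2 potassium.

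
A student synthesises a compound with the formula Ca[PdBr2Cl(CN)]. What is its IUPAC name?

The 1 calcium counter-ion carries a total charge of +2, so each complex ion is 2−.
Ligand charges: 1×chloro (-1 each), 2×bromo (-1 each), 1×cyano (-1 each); total -4. So Pd + (-4) = 2−, giving Pd = +2.
Ligands are named alphabetically: bromo before chloro before cyano.
The complex ion is anionic, so palladium takes the -ate form palladate(II).

calcium dibromochlorocyanopalladate(II)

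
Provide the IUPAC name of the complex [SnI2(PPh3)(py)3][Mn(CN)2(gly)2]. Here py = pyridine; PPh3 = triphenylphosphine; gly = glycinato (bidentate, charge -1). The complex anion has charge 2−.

Both ions are complex: the cation is named first with the plain metal name, the anion second with the -ate form; each ion's ligands are alphabetised independently.
The complex anion is given as 2−; its ligand charges sum to -4, so Mn = +2.
A 1:1 salt means the cation carries the equal and opposite charge, 2+.
Cation: ligand charges sum to -2; for the ion to be 2+, Sn = +4.

diiodotris(pyridine)(triphenylphosphine)tin(IV) dicyanobis(glycinato)manganate(II)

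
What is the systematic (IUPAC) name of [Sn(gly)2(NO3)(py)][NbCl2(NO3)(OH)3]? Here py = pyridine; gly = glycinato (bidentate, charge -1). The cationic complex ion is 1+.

bis(glycinato)nitrato(pyridine)tin(IV) dichlorotrihydroxonitratoniobate(V)

The complex cation is given as 1+; its ligand charges sum to -3, so Sn = +4.
A 1:1 salt means the anion carries the equal and opposite charge, 1−.
Anion: ligand charges sum to -6; for the ion to be 1−, Nb = +5.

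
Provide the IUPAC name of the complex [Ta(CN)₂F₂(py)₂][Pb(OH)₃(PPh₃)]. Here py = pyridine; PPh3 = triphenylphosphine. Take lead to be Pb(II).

dicyanodifluorobis(pyridine)tantalum(V) trihydroxo(triphenylphosphine)plumbate(II)

Both ions are complex: the cation is named first with the plain metal name, the anion second with the -ate form; each ion's ligands are alphabetised independently.
Pb is given as +2; the anion's ligand charges sum to -3, so the complex anion is 1−.
A 1:1 salt means the cation carries the equal and opposite charge, 1+.
Cation: ligand charges sum to -4; for the ion to be 1+, Ta = +5.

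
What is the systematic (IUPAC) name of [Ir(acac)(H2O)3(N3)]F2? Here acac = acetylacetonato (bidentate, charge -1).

The 2 fluoride counter-ions carry a total charge of -2, so each complex ion is 2+.
Ligand charges: 3×aqua (neutral), 1×acetylacetonato (-1 each), 1×azido (-1 each); total -2. So Ir + (-2) = 2+, giving Ir = +4.
Ligands are named alphabetically: acetylacetonato before aqua before azido.

(acetylacetonato)triaquaazidoiridium(IV) fluoride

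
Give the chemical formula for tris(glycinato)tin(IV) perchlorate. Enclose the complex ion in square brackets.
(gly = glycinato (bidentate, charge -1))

Ligands: 3 glycinato (gly, -1). Ligand charge sum = -3.
With Sn in oxidation state +4, the complex ion is [Sn...]^1+.
Charge balance with perchlorate (-1) requires 1 complex ion per 1 perchlorate.

[Sn(gly)3]ClO4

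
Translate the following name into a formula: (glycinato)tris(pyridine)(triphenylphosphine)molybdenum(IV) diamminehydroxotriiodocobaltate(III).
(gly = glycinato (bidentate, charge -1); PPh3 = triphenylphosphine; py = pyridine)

Cation [Mo…]: ligand charges -1, Mo(IV) ⇒ ion charge 3+.
Anion [Co…]: ligand charges -4, Co(III) ⇒ ion charge 1−.
One 3+ cation requires 3 of the 1− anion.

[Mo(gly)(PPh3)(py)3][CoI3(NH3)2(OH)]3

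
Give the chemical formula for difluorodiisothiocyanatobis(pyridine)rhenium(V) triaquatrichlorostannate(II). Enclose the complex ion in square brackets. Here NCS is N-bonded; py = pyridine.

Cation [Re…]: ligand charges -4, Re(V) ⇒ ion charge 1+.
Anion [Sn…]: ligand charges -3, Sn(II) ⇒ ion charge 1−.
One 1+ cation balances one 1− anion.

[ReF2(NCS)2(py)2][SnCl3(H2O)3]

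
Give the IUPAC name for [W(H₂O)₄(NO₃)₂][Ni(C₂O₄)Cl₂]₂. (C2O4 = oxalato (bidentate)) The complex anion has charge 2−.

tetraaquadinitratotungsten(VI) dichlorooxalatonickelate(II)

Both ions are complex: the cation is named first with the plain metal name, the anion second with the -ate form; each ion's ligands are alphabetised independently.
The complex anion is given as 2−; its ligand charges sum to -4, so Ni = +2.
With 2 anions per cation, the cation must be 2×2 = 4+.
Cation: ligand charges sum to -2; for the ion to be 4+, W = +6.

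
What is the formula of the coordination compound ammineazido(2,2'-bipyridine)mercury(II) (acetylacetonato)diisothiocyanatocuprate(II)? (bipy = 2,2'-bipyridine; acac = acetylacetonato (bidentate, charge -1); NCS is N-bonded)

[Hg(bipy)(N3)(NH3)][Cu(acac)(NCS)2]

Cation [Hg…]: ligand charges -1, Hg(II) ⇒ ion charge 1+.
Anion [Cu…]: ligand charges -3, Cu(II) ⇒ ion charge 1−.
One 1+ cation balances one 1− anion.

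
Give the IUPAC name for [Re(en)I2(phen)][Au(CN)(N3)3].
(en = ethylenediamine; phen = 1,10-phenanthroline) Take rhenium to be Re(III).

Both ions are complex: the cation is named first with the plain metal name, the anion second with the -ate form; each ion's ligands are alphabetised independently.
Re is given as +3; the cation's ligand charges sum to -2, so the complex cation is 1+.
A 1:1 salt means the anion carries the equal and opposite charge, 1−.
Anion: ligand charges sum to -4; for the ion to be 1−, Au = +3.

(ethylenediamine)diiodo(1,10-phenanthroline)rhenium(III) triazidocyanoaurate(III)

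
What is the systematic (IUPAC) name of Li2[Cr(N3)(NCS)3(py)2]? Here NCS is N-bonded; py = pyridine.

The 2 lithium counter-ions carry a total charge of +2, so each complex ion is 2−.
Ligand charges: 3×isothiocyanato (-1 each), 2×pyridine (neutral), 1×azido (-1 each); total -4. So Cr + (-4) = 2−, giving Cr = +2.
Ligands are named alphabetically: azido before isothiocyanato before pyridine.
The complex ion is anionic, so chromium takes the -ate form chromate(II).

lithium azidotriisothiocyanatobis(pyridine)chromate(II)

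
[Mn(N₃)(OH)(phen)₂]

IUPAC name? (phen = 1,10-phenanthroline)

There is no counter-ion, so the complex is neutral overall.
Ligand charges: 1×azido (-1 each), 1×hydroxo (-1 each), 2×1,10-phenanthroline (neutral); total -2. So Mn + (-2) = 0, giving Mn = +2.
Ligands are named alphabetically: azido before hydroxo before phenanthroline.

azidohydroxobis(1,10-phenanthroline)manganese(II)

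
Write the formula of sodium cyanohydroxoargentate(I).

Na[Ag(CN)(OH)]

Ligands: 1 cyano (CN, -1), 1 hydroxo (OH, -1). Ligand charge sum = -2.
With Ag in oxidation state +1, the complex ion is [Ag...]^1−.
Charge balance with sodium (+1) requires 1 complex ion per 1 sodium.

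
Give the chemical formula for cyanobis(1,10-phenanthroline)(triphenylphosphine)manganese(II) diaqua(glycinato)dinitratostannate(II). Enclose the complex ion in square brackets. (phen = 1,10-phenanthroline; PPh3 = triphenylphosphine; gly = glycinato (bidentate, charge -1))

[Mn(CN)(phen)2(PPh3)][Sn(gly)(H2O)2(NO3)2]

Cation [Mn…]: ligand charges -1, Mn(II) ⇒ ion charge 1+.
Anion [Sn…]: ligand charges -3, Sn(II) ⇒ ion charge 1−.
One 1+ cation balances one 1− anion.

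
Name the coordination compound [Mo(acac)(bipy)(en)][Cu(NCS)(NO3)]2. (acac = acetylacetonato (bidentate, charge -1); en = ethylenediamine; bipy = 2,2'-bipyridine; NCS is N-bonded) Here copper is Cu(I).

Both ions are complex: the cation is named first with the plain metal name, the anion second with the -ate form; each ion's ligands are alphabetised independently.
Cu is given as +1; the anion's ligand charges sum to -2, so the complex anion is 1−.
With 2 anions per cation, the cation must be 2×1 = 2+.
Cation: ligand charges sum to -1; for the ion to be 2+, Mo = +3.

(acetylacetonato)(2,2'-bipyridine)(ethylenediamine)molybdenum(III) isothiocyanatonitratocuprate(I)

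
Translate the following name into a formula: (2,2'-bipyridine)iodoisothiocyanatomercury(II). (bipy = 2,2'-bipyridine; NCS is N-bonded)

[Hg(bipy)I(NCS)]

Ligands: 1 iodo (I, -1), 1 2,2'-bipyridine (bipy, neutral), 1 isothiocyanato (NCS, -1). Ligand charge sum = -2.
With Hg in oxidation state +2, the complex ion is [Hg...].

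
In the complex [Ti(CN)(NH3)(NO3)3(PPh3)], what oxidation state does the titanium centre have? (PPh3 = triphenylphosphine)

+4

No counter-ion: the bracketed complex is neutral.
Ligand charges: 1×PPh3 neutral; 3×NO3 = -3; 1×NH3 neutral; 1×CN = -1; sum -4.
Ti + (-4) = 0 ⇒ Ti is +4.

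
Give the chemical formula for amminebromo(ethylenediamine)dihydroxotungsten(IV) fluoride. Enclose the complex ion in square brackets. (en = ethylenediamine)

[WBr(en)(NH3)(OH)2]F

Ligands: 2 hydroxo (OH, -1), 1 ammine (NH3, neutral), 1 bromo (Br, -1), 1 ethylenediamine (en, neutral). Ligand charge sum = -3.
With W in oxidation state +4, the complex ion is [W...]^1+.
Charge balance with fluoride (-1) requires 1 complex ion per 1 fluoride.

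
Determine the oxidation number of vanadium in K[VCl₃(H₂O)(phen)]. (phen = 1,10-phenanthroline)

+2

1 potassium outside the brackets (+1 each) → the complex ion is 1−.
Ligand charges: 3×Cl = -3; 1×H2O neutral; 1×phen neutral; sum -3.
V + (-3) = 1− ⇒ V is +2.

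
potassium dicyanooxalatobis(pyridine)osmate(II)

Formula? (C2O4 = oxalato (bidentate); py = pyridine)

K2[Os(C2O4)(CN)2(py)2]

Ligands: 1 oxalato (C2O4, -2), 2 pyridine (py, neutral), 2 cyano (CN, -1). Ligand charge sum = -4.
Charge balance with potassium (+1) requires 1 complex ion per 2 potassium.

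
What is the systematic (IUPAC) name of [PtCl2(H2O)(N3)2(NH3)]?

There is no counter-ion, so the complex is neutral overall.
Ligand charges: 1×aqua (neutral), 2×chloro (-1 each), 2×azido (-1 each), 1×ammine (neutral); total -4. So Pt + (-4) = 0, giving Pt = +4.
Ligands are named alphabetically: ammine before aqua before azido before chloro.

ammineaquadiazidodichloroplatinum(IV)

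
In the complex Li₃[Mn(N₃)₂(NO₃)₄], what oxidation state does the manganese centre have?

+3

3 lithium outside the brackets (+1 each) → the complex ion is 3−.
Ligand charges: 2×N3 = -2; 4×NO3 = -4; sum -6.
Mn + (-6) = 3− ⇒ Mn is +3.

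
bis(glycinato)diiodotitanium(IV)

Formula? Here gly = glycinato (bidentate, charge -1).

[Ti(gly)2I2]

Ligands: 2 glycinato (gly, -1), 2 iodo (I, -1). Ligand charge sum = -4.
With Ti in oxidation state +4, the complex ion is [Ti...].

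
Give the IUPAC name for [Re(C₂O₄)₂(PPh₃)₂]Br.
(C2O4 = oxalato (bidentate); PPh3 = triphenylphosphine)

dioxalatobis(triphenylphosphine)rhenium(V) bromide

The 1 bromide counter-ion carries a total charge of -1, so each complex ion is 1+.
Ligand charges: 2×oxalato (-2 each), 2×triphenylphosphine (neutral); total -4. So Re + (-4) = 1+, giving Re = +5.
Ligands are named alphabetically: oxalato before triphenylphosphine.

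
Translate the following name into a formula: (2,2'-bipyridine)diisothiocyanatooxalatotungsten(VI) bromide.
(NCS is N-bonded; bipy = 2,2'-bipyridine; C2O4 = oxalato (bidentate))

Ligands: 2 isothiocyanato (NCS, -1), 1 2,2'-bipyridine (bipy, neutral), 1 oxalato (C2O4, -2). Ligand charge sum = -4.
Charge balance with bromide (-1) requires 1 complex ion per 2 bromide.

[W(bipy)(C2O4)(NCS)2]Br2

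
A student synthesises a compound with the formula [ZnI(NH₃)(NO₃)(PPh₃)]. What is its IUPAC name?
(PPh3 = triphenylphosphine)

ammineiodonitrato(triphenylphosphine)zinc(II)

There is no counter-ion, so the complex is neutral overall.
Ligand charges: 1×triphenylphosphine (neutral), 1×nitrato (-1 each), 1×iodo (-1 each), 1×ammine (neutral); total -2. So Zn + (-2) = 0, giving Zn = +2.
Ligands are named alphabetically: ammine before iodo before nitrato before triphenylphosphine.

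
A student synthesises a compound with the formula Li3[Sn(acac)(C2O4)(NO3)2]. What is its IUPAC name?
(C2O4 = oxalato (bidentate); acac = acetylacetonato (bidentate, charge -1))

lithium (acetylacetonato)dinitratooxalatostannate(II)

The 3 lithium counter-ions carry a total charge of +3, so each complex ion is 3−.
Ligand charges: 1×oxalato (-2 each), 1×acetylacetonato (-1 each), 2×nitrato (-1 each); total -5. So Sn + (-5) = 3−, giving Sn = +2.
Ligands are named alphabetically: acetylacetonato before nitrato before oxalato.
The complex ion is anionic, so tin takes the -ate form stannate(II).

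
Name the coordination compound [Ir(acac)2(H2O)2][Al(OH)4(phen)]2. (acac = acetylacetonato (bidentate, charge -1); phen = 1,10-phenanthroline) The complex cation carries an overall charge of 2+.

bis(acetylacetonato)diaquairidium(IV) tetrahydroxo(1,10-phenanthroline)aluminate(III)

Both ions are complex: the cation is named first with the plain metal name, the anion second with the -ate form; each ion's ligands are alphabetised independently.
The complex cation is given as 2+; its ligand charges sum to -2, so Ir = +4.
With 2 anions per cation, each anion must be 2/2 = 1−.
Anion: ligand charges sum to -4; for the ion to be 1−, Al = +3.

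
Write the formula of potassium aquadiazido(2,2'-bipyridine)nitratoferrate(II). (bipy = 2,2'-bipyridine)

Ligands: 2 azido (N3, -1), 1 2,2'-bipyridine (bipy, neutral), 1 aqua (H2O, neutral), 1 nitrato (NO3, -1). Ligand charge sum = -3.
With Fe in oxidation state +2, the complex ion is [Fe...]^1−.
Charge balance with potassium (+1) requires 1 complex ion per 1 potassium.

K[Fe(bipy)(H2O)(N3)2(NO3)]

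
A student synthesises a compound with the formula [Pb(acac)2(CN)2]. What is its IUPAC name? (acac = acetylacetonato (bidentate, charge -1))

bis(acetylacetonato)dicyanolead(IV)

There is no counter-ion, so the complex is neutral overall.
Ligand charges: 2×acetylacetonato (-1 each), 2×cyano (-1 each); total -4. So Pb + (-4) = 0, giving Pb = +4.
Ligands are named alphabetically: acetylacetonato before cyano.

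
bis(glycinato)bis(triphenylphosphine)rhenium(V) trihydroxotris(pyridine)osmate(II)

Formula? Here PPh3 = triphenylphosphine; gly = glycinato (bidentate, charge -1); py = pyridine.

Cation [Re…]: ligand charges -2, Re(V) ⇒ ion charge 3+.
Anion [Os…]: ligand charges -3, Os(II) ⇒ ion charge 1−.
One 3+ cation requires 3 of the 1− anion.

[Re(gly)2(PPh3)2][Os(OH)3(py)3]3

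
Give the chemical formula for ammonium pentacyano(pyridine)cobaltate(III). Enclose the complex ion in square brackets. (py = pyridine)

(NH4)2[Co(CN)5(py)]

Ligands: 5 cyano (CN, -1), 1 pyridine (py, neutral). Ligand charge sum = -5.
With Co in oxidation state +3, the complex ion is [Co...]^2−.
Charge balance with ammonium (+1) requires 1 complex ion per 2 ammonium.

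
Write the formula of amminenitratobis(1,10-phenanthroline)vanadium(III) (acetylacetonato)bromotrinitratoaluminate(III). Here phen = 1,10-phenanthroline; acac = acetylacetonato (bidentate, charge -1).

[V(NH3)(NO3)(phen)2][Al(acac)Br(NO3)3]

Cation [V…]: ligand charges -1, V(III) ⇒ ion charge 2+.
Anion [Al…]: ligand charges -5, Al(III) ⇒ ion charge 2−.
One 2+ cation balances one 2− anion.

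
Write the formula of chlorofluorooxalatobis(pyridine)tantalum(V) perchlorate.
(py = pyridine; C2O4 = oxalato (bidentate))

[Ta(C2O4)ClF(py)2]ClO4

Ligands: 2 pyridine (py, neutral), 1 chloro (Cl, -1), 1 oxalato (C2O4, -2), 1 fluoro (F, -1). Ligand charge sum = -4.
Charge balance with perchlorate (-1) requires 1 complex ion per 1 perchlorate.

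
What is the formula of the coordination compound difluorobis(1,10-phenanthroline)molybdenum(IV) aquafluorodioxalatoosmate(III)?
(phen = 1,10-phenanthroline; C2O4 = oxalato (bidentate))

[MoF2(phen)2][Os(C2O4)2F(H2O)]

Cation [Mo…]: ligand charges -2, Mo(IV) ⇒ ion charge 2+.
Anion [Os…]: ligand charges -5, Os(III) ⇒ ion charge 2−.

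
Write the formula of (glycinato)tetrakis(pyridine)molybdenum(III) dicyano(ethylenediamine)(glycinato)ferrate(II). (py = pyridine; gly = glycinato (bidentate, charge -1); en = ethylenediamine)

Cation [Mo…]: ligand charges -1, Mo(III) ⇒ ion charge 2+.
Anion [Fe…]: ligand charges -3, Fe(II) ⇒ ion charge 1−.
One 2+ cation requires 2 of the 1− anion.

[Mo(gly)(py)4][Fe(CN)2(en)(gly)]2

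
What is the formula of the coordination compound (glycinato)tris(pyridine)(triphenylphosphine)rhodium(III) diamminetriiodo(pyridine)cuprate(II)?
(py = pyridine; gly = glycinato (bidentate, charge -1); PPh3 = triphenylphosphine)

Cation [Rh…]: ligand charges -1, Rh(III) ⇒ ion charge 2+.
Anion [Cu…]: ligand charges -3, Cu(II) ⇒ ion charge 1−.
One 2+ cation requires 2 of the 1− anion.

[Rh(gly)(PPh3)(py)3][CuI3(NH3)2(py)]2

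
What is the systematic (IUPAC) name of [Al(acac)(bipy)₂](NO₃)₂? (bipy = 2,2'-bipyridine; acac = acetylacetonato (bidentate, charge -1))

The 2 nitrate counter-ions carry a total charge of -2, so each complex ion is 2+.
Ligand charges: 2×2,2'-bipyridine (neutral), 1×acetylacetonato (-1 each); total -1. So Al + (-1) = 2+, giving Al = +3.
Ligands are named alphabetically: acetylacetonato before bipyridine.

(acetylacetonato)bis(2,2'-bipyridine)aluminium(III) nitrate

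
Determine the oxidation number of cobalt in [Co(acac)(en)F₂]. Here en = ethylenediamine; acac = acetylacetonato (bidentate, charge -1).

+3

No counter-ion: the bracketed complex is neutral.
Ligand charges: 2×F = -2; 1×en neutral; 1×acac = -1; sum -3.
Co + (-3) = 0 ⇒ Co is +3.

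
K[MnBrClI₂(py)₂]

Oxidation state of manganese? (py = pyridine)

1 potassium outside the brackets (+1 each) → the complex ion is 1−.
Ligand charges: 1×Cl = -1; 2×py neutral; 2×I = -2; 1×Br = -1; sum -4.
Mn + (-4) = 1− ⇒ Mn is +3.

+3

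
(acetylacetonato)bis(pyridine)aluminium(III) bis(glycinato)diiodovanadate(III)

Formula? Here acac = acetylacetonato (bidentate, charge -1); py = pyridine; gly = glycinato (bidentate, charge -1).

Cation [Al…]: ligand charges -1, Al(III) ⇒ ion charge 2+.
Anion [V…]: ligand charges -4, V(III) ⇒ ion charge 1−.
One 2+ cation requires 2 of the 1− anion.

[Al(acac)(py)2][V(gly)2I2]2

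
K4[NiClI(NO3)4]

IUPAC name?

The 4 potassium counter-ions carry a total charge of +4, so each complex ion is 4−.
Ligand charges: 4×nitrato (-1 each), 1×chloro (-1 each), 1×iodo (-1 each); total -6. So Ni + (-6) = 4−, giving Ni = +2.
The complex ion is anionic, so nickel takes the -ate form nickelate(II).

potassium chloroiodotetranitratonickelate(II)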